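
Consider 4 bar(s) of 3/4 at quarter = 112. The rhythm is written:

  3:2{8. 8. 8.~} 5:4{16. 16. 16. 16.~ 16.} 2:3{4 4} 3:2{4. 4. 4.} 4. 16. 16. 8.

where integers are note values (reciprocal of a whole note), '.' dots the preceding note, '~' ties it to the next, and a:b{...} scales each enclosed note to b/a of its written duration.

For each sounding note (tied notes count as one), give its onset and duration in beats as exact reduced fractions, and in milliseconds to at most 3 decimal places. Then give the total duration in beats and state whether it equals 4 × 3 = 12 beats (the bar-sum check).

1) 0.0ms=0b +267.857ms=1/2b
2) 267.857ms=1/2b +267.857ms=1/2b
3) 535.714ms=1b +428.571ms=4/5b
4) 964.286ms=9/5b +160.714ms=3/10b
5) 1125.0ms=21/10b +160.714ms=3/10b
6) 1285.714ms=12/5b +321.429ms=3/5b
7) 1607.143ms=3b +803.571ms=3/2b
8) 2410.714ms=9/2b +803.571ms=3/2b
9) 3214.286ms=6b +535.714ms=1b
10) 3750.0ms=7b +535.714ms=1b
11) 4285.714ms=8b +535.714ms=1b
12) 4821.429ms=9b +803.571ms=3/2b
13) 5625.0ms=21/2b +200.893ms=3/8b
14) 5825.893ms=87/8b +200.893ms=3/8b
15) 6026.786ms=45/4b +401.786ms=3/4b
Σ=12b of 12 (112bpm 3/4) — PASS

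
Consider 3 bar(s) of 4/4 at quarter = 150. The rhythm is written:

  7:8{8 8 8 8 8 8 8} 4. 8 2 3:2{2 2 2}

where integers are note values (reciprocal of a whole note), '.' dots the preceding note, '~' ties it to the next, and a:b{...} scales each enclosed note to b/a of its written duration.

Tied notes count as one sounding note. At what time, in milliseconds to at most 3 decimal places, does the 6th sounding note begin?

note 6 onset = 20/7b = 1142.857ms

1. 0.0ms @ 0 + 228.571ms (4/7)
2. 228.571ms @ 4/7 + 228.571ms (4/7)
3. 457.143ms @ 8/7 + 228.571ms (4/7)
4. 685.714ms @ 12/7 + 228.571ms (4/7)
5. 914.286ms @ 16/7 + 228.571ms (4/7)
6. 1142.857ms @ 20/7 + 228.571ms (4/7)
7. 1371.429ms @ 24/7 + 228.571ms (4/7)
8. 1600.0ms @ 4 + 600.0ms (3/2)
9. 2200.0ms @ 11/2 + 200.0ms (1/2)
10. 2400.0ms @ 6 + 800.0ms (2)
11. 3200.0ms @ 8 + 533.333ms (4/3)
12. 3733.333ms @ 28/3 + 533.333ms (4/3)
13. 4266.667ms @ 32/3 + 533.333ms (4/3)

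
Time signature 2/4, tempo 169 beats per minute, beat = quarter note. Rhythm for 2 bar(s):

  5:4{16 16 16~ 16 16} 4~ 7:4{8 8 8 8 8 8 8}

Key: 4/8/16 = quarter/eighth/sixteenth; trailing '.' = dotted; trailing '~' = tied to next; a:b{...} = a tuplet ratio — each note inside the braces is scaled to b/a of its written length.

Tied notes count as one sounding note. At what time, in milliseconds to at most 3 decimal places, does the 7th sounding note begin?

1. 0.0ms @ 0 + 71.006ms (1/5)
2. 71.006ms @ 1/5 + 71.006ms (1/5)
3. 142.012ms @ 2/5 + 142.012ms (2/5)
4. 284.024ms @ 4/5 + 71.006ms (1/5)
5. 355.03ms @ 1 + 456.467ms (9/7)
6. 811.496ms @ 16/7 + 101.437ms (2/7)
7. 912.933ms @ 18/7 + 101.437ms (2/7)
8. 1014.37ms @ 20/7 + 101.437ms (2/7)
9. 1115.807ms @ 22/7 + 101.437ms (2/7)
10. 1217.244ms @ 24/7 + 101.437ms (2/7)
11. 1318.681ms @ 26/7 + 101.437ms (2/7)

note 7 onset = 18/7b = 912.933ms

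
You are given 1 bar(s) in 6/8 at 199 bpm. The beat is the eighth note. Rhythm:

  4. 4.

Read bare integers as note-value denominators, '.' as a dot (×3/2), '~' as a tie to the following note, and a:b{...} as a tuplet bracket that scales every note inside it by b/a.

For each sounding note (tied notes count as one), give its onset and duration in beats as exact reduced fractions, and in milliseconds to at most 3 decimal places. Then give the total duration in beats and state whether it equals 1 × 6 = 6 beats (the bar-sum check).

1) 0.0ms=0b +904.523ms=3b
2) 904.523ms=3b +904.523ms=3b
Σ=6b of 6 (199bpm 6/8) — PASS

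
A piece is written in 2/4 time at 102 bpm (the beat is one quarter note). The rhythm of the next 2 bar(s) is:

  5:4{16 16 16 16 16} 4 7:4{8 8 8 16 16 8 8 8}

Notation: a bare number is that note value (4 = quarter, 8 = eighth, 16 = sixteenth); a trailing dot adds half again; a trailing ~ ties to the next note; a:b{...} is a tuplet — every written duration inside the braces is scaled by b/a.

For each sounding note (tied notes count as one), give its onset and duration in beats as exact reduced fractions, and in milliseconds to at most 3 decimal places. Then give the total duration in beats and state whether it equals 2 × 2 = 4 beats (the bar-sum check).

1) 0.0ms=0b +117.647ms=1/5b
2) 117.647ms=1/5b +117.647ms=1/5b
3) 235.294ms=2/5b +117.647ms=1/5b
4) 352.941ms=3/5b +117.647ms=1/5b
5) 470.588ms=4/5b +117.647ms=1/5b
6) 588.235ms=1b +588.235ms=1b
7) 1176.471ms=2b +168.067ms=2/7b
8) 1344.538ms=16/7b +168.067ms=2/7b
9) 1512.605ms=18/7b +168.067ms=2/7b
10) 1680.672ms=20/7b +84.034ms=1/7b
11) 1764.706ms=3b +84.034ms=1/7b
12) 1848.739ms=22/7b +168.067ms=2/7b
13) 2016.807ms=24/7b +168.067ms=2/7b
14) 2184.874ms=26/7b +168.067ms=2/7b
Σ=4b of 4 (102bpm 2/4) — PASS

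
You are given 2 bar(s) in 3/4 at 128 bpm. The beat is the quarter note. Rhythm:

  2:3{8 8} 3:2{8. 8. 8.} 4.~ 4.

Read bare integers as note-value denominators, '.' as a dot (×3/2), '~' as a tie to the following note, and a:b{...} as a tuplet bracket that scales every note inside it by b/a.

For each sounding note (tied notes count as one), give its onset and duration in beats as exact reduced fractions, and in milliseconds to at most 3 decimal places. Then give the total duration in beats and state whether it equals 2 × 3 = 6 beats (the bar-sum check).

1) 0.0ms=0b +351.562ms=3/4b
2) 351.562ms=3/4b +351.562ms=3/4b
3) 703.125ms=3/2b +234.375ms=1/2b
4) 937.5ms=2b +234.375ms=1/2b
5) 1171.875ms=5/2b +234.375ms=1/2b
6) 1406.25ms=3b +1406.25ms=3b
Σ=6b of 6 (128bpm 3/4) — PASS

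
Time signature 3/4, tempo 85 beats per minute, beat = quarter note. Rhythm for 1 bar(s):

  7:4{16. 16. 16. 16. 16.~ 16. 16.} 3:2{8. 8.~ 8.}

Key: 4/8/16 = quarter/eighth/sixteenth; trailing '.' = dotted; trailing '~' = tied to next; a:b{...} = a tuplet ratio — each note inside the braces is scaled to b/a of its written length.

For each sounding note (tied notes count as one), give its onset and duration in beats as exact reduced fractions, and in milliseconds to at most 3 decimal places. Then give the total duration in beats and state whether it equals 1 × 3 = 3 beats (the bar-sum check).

1) 0.0ms=0b +151.261ms=3/14b
2) 151.261ms=3/14b +151.261ms=3/14b
3) 302.521ms=3/7b +151.261ms=3/14b
4) 453.782ms=9/14b +151.261ms=3/14b
5) 605.042ms=6/7b +302.521ms=3/7b
6) 907.563ms=9/7b +151.261ms=3/14b
7) 1058.824ms=3/2b +352.941ms=1/2b
8) 1411.765ms=2b +705.882ms=1b
Σ=3b of 3 (85bpm 3/4) — PASS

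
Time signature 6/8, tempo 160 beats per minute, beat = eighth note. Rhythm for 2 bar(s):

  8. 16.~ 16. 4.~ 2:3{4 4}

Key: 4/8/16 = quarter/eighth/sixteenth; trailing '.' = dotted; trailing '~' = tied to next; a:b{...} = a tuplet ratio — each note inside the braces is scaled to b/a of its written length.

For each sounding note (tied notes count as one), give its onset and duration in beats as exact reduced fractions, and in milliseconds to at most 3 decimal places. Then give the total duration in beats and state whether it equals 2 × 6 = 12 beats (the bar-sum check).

1) 0.0ms=0b +562.5ms=3/2b
2) 562.5ms=3/2b +562.5ms=3/2b
3) 1125.0ms=3b +2250.0ms=6b
4) 3375.0ms=9b +1125.0ms=3b
Σ=12b of 12 (160bpm 6/8) — PASS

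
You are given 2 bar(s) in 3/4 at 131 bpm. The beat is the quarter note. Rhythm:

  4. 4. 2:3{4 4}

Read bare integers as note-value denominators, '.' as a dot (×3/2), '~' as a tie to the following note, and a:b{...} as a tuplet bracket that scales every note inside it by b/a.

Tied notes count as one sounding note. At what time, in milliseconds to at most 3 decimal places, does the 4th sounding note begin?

1. 0.0ms @ 0 + 687.023ms (3/2)
2. 687.023ms @ 3/2 + 687.023ms (3/2)
3. 1374.046ms @ 3 + 687.023ms (3/2)
4. 2061.069ms @ 9/2 + 687.023ms (3/2)

note 4 onset = 9/2b = 2061.069ms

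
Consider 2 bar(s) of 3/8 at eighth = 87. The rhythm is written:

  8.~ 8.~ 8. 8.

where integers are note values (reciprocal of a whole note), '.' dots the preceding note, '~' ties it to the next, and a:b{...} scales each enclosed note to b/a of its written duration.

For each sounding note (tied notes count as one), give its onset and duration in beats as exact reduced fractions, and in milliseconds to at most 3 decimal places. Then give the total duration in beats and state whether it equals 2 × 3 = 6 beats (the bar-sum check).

1) 0.0ms=0b +3103.448ms=9/2b
2) 3103.448ms=9/2b +1034.483ms=3/2b
Σ=6b of 6 (87bpm 3/8) — PASS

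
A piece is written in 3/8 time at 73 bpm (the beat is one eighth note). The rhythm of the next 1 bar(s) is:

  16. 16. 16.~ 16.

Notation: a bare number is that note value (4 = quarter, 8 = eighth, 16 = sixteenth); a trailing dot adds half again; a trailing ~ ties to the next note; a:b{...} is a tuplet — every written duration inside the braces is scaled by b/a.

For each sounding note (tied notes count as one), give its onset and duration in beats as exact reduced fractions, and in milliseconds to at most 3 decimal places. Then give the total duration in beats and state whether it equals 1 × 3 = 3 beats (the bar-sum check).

1) 0.0ms=0b +616.438ms=3/4b
2) 616.438ms=3/4b +616.438ms=3/4b
3) 1232.877ms=3/2b +1232.877ms=3/2b
Σ=3b of 3 (73bpm 3/8) — PASS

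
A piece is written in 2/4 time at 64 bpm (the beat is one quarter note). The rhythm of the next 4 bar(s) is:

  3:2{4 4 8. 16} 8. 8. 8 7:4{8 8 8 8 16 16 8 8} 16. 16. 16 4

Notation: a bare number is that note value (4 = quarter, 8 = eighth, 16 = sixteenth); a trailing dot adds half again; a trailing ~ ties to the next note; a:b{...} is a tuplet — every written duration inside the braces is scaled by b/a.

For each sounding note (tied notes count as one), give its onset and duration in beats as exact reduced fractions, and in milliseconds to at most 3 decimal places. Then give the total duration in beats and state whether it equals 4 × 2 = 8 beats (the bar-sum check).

1) 0.0ms=0b +625.0ms=2/3b
2) 625.0ms=2/3b +625.0ms=2/3b
3) 1250.0ms=4/3b +468.75ms=1/2b
4) 1718.75ms=11/6b +156.25ms=1/6b
5) 1875.0ms=2b +703.125ms=3/4b
6) 2578.125ms=11/4b +703.125ms=3/4b
7) 3281.25ms=7/2b +468.75ms=1/2b
8) 3750.0ms=4b +267.857ms=2/7b
9) 4017.857ms=30/7b +267.857ms=2/7b
10) 4285.714ms=32/7b +267.857ms=2/7b
11) 4553.571ms=34/7b +267.857ms=2/7b
12) 4821.429ms=36/7b +133.929ms=1/7b
13) 4955.357ms=37/7b +133.929ms=1/7b
14) 5089.286ms=38/7b +267.857ms=2/7b
15) 5357.143ms=40/7b +267.857ms=2/7b
16) 5625.0ms=6b +351.562ms=3/8b
17) 5976.562ms=51/8b +351.562ms=3/8b
18) 6328.125ms=27/4b +234.375ms=1/4b
19) 6562.5ms=7b +937.5ms=1b
Σ=8b of 8 (64bpm 2/4) — PASS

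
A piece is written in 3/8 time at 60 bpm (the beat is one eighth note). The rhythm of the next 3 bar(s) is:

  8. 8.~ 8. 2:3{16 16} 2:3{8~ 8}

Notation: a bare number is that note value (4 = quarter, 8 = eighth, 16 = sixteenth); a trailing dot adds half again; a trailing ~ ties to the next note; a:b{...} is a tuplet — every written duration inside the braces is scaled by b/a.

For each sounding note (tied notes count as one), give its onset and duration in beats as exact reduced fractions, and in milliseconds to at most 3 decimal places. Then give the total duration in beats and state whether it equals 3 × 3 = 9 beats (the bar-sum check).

1) 0.0ms=0b +1500.0ms=3/2b
2) 1500.0ms=3/2b +3000.0ms=3b
3) 4500.0ms=9/2b +750.0ms=3/4b
4) 5250.0ms=21/4b +750.0ms=3/4b
5) 6000.0ms=6b +3000.0ms=3b
Σ=9b of 9 (60bpm 3/8) — PASS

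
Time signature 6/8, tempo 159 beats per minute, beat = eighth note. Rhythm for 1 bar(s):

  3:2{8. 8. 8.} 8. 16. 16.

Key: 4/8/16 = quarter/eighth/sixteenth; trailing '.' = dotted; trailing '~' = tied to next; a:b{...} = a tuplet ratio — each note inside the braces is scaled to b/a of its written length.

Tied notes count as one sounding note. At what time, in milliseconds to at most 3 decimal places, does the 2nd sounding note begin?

1. 0.0ms @ 0 + 377.358ms (1)
2. 377.358ms @ 1 + 377.358ms (1)
3. 754.717ms @ 2 + 377.358ms (1)
4. 1132.075ms @ 3 + 566.038ms (3/2)
5. 1698.113ms @ 9/2 + 283.019ms (3/4)
6. 1981.132ms @ 21/4 + 283.019ms (3/4)

note 2 onset = 1b = 377.358ms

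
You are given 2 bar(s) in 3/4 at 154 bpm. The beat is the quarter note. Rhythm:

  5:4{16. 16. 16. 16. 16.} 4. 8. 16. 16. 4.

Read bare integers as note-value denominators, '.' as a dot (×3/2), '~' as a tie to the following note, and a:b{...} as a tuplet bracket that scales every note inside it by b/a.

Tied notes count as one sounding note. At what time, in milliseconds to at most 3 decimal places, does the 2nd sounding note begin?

1. 0.0ms @ 0 + 116.883ms (3/10)
2. 116.883ms @ 3/10 + 116.883ms (3/10)
3. 233.766ms @ 3/5 + 116.883ms (3/10)
4. 350.649ms @ 9/10 + 116.883ms (3/10)
5. 467.532ms @ 6/5 + 116.883ms (3/10)
6. 584.416ms @ 3/2 + 584.416ms (3/2)
7. 1168.831ms @ 3 + 292.208ms (3/4)
8. 1461.039ms @ 15/4 + 146.104ms (3/8)
9. 1607.143ms @ 33/8 + 146.104ms (3/8)
10. 1753.247ms @ 9/2 + 584.416ms (3/2)

note 2 onset = 3/10b = 116.883ms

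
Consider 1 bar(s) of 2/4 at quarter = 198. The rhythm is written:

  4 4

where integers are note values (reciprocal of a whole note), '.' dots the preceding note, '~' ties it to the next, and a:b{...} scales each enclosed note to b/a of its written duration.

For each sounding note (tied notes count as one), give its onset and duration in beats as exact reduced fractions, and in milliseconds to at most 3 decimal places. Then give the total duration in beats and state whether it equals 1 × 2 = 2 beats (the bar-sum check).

1) 0.0ms=0b +303.03ms=1b
2) 303.03ms=1b +303.03ms=1b
Σ=2b of 2 (198bpm 2/4) — PASS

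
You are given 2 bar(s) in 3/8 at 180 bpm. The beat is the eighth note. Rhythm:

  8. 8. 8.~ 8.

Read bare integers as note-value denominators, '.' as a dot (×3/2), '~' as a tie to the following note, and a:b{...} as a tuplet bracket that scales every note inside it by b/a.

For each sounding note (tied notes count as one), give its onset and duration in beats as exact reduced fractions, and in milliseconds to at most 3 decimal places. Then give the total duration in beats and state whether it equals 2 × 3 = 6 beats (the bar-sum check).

1) 0.0ms=0b +500.0ms=3/2b
2) 500.0ms=3/2b +500.0ms=3/2b
3) 1000.0ms=3b +1000.0ms=3b
Σ=6b of 6 (180bpm 3/8) — PASS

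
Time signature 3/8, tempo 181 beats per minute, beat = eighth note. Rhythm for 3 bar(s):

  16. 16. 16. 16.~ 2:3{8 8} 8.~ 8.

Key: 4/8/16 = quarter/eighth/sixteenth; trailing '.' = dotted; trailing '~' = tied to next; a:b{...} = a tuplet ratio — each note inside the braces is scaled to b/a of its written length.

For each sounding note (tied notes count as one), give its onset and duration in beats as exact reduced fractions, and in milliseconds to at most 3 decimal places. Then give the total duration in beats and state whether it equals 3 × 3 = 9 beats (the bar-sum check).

1) 0.0ms=0b +248.619ms=3/4b
2) 248.619ms=3/4b +248.619ms=3/4b
3) 497.238ms=3/2b +248.619ms=3/4b
4) 745.856ms=9/4b +745.856ms=9/4b
5) 1491.713ms=9/2b +497.238ms=3/2b
6) 1988.95ms=6b +994.475ms=3b
Σ=9b of 9 (181bpm 3/8) — PASS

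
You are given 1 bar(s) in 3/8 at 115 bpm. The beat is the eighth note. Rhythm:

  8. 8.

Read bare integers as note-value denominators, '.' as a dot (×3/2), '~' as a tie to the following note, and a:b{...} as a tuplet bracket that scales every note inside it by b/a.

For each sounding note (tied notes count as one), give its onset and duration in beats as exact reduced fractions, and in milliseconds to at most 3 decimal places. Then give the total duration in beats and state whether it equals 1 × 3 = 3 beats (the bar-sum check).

1) 0.0ms=0b +782.609ms=3/2b
2) 782.609ms=3/2b +782.609ms=3/2b
Σ=3b of 3 (115bpm 3/8) — PASS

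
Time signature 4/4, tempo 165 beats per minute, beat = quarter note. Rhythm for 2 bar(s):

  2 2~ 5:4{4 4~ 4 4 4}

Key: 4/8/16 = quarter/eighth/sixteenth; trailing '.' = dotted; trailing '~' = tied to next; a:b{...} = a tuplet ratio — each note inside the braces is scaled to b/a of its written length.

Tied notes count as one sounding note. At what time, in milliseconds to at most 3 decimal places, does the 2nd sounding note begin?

1. 0.0ms @ 0 + 727.273ms (2)
2. 727.273ms @ 2 + 1018.182ms (14/5)
3. 1745.455ms @ 24/5 + 581.818ms (8/5)
4. 2327.273ms @ 32/5 + 290.909ms (4/5)
5. 2618.182ms @ 36/5 + 290.909ms (4/5)

note 2 onset = 2b = 727.273ms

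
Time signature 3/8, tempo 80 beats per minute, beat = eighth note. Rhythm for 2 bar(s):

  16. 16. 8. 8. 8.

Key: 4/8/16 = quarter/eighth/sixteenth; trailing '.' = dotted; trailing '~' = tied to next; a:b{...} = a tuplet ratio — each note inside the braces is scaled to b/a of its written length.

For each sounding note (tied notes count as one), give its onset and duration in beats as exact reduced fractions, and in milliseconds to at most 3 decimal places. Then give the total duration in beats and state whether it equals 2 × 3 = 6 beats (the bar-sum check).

1) 0.0ms=0b +562.5ms=3/4b
2) 562.5ms=3/4b +562.5ms=3/4b
3) 1125.0ms=3/2b +1125.0ms=3/2b
4) 2250.0ms=3b +1125.0ms=3/2b
5) 3375.0ms=9/2b +1125.0ms=3/2b
Σ=6b of 6 (80bpm 3/8) — PASS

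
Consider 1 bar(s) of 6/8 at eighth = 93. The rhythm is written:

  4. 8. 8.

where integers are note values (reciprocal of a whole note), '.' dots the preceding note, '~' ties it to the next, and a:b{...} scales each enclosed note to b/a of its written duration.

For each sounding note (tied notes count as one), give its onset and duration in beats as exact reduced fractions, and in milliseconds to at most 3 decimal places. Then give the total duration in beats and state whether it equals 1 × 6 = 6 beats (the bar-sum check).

1) 0.0ms=0b +1935.484ms=3b
2) 1935.484ms=3b +967.742ms=3/2b
3) 2903.226ms=9/2b +967.742ms=3/2b
Σ=6b of 6 (93bpm 6/8) — PASS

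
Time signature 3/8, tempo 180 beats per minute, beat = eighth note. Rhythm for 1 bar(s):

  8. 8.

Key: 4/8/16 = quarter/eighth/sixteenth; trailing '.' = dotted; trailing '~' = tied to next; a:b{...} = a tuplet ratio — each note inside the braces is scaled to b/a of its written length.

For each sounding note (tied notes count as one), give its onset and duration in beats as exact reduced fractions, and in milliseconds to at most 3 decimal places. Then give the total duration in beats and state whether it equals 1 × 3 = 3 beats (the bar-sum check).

1) 0.0ms=0b +500.0ms=3/2b
2) 500.0ms=3/2b +500.0ms=3/2b
Σ=3b of 3 (180bpm 3/8) — PASS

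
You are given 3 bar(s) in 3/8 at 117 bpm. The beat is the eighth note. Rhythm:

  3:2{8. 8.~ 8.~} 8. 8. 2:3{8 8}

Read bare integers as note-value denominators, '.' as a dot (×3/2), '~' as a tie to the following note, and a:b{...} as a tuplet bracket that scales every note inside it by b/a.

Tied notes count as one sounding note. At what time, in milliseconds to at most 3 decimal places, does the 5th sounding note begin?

1. 0.0ms @ 0 + 512.821ms (1)
2. 512.821ms @ 1 + 1794.872ms (7/2)
3. 2307.692ms @ 9/2 + 769.231ms (3/2)
4. 3076.923ms @ 6 + 769.231ms (3/2)
5. 3846.154ms @ 15/2 + 769.231ms (3/2)

note 5 onset = 15/2b = 3846.154ms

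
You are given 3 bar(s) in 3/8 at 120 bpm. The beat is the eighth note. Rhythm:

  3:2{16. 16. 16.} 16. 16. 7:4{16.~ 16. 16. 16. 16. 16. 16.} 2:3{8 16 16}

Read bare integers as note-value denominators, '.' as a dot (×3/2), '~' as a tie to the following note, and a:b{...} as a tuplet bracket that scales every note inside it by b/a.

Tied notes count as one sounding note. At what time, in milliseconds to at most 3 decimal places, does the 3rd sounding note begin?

1. 0.0ms @ 0 + 250.0ms (1/2)
2. 250.0ms @ 1/2 + 250.0ms (1/2)
3. 500.0ms @ 1 + 250.0ms (1/2)
4. 750.0ms @ 3/2 + 375.0ms (3/4)
5. 1125.0ms @ 9/4 + 375.0ms (3/4)
6. 1500.0ms @ 3 + 428.571ms (6/7)
7. 1928.571ms @ 27/7 + 214.286ms (3/7)
8. 2142.857ms @ 30/7 + 214.286ms (3/7)
9. 2357.143ms @ 33/7 + 214.286ms (3/7)
10. 2571.429ms @ 36/7 + 214.286ms (3/7)
11. 2785.714ms @ 39/7 + 214.286ms (3/7)
12. 3000.0ms @ 6 + 750.0ms (3/2)
13. 3750.0ms @ 15/2 + 375.0ms (3/4)
14. 4125.0ms @ 33/4 + 375.0ms (3/4)

note 3 onset = 1b = 500.0ms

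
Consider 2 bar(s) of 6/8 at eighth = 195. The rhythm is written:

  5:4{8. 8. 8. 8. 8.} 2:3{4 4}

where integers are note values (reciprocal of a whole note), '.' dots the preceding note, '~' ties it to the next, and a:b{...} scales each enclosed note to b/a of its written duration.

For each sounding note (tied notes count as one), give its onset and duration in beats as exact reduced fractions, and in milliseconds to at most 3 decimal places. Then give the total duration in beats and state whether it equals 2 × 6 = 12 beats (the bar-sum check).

1) 0.0ms=0b +369.231ms=6/5b
2) 369.231ms=6/5b +369.231ms=6/5b
3) 738.462ms=12/5b +369.231ms=6/5b
4) 1107.692ms=18/5b +369.231ms=6/5b
5) 1476.923ms=24/5b +369.231ms=6/5b
6) 1846.154ms=6b +923.077ms=3b
7) 2769.231ms=9b +923.077ms=3b
Σ=12b of 12 (195bpm 6/8) — PASS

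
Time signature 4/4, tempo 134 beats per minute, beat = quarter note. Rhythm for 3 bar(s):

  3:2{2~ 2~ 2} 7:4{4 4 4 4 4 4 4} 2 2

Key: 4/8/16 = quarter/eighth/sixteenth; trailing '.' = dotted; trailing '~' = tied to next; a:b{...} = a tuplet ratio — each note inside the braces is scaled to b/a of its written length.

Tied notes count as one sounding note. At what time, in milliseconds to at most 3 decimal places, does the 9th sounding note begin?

1. 0.0ms @ 0 + 1791.045ms (4)
2. 1791.045ms @ 4 + 255.864ms (4/7)
3. 2046.908ms @ 32/7 + 255.864ms (4/7)
4. 2302.772ms @ 36/7 + 255.864ms (4/7)
5. 2558.635ms @ 40/7 + 255.864ms (4/7)
6. 2814.499ms @ 44/7 + 255.864ms (4/7)
7. 3070.362ms @ 48/7 + 255.864ms (4/7)
8. 3326.226ms @ 52/7 + 255.864ms (4/7)
9. 3582.09ms @ 8 + 895.522ms (2)
10. 4477.612ms @ 10 + 895.522ms (2)

note 9 onset = 8b = 3582.09ms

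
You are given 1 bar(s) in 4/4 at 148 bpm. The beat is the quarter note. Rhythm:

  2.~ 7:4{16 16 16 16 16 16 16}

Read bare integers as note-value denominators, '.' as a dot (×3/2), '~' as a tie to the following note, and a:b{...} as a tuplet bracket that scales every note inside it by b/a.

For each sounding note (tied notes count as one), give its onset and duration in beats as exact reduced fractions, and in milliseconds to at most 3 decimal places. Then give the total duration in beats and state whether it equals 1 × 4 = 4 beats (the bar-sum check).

1) 0.0ms=0b +1274.131ms=22/7b
2) 1274.131ms=22/7b +57.915ms=1/7b
3) 1332.046ms=23/7b +57.915ms=1/7b
4) 1389.961ms=24/7b +57.915ms=1/7b
5) 1447.876ms=25/7b +57.915ms=1/7b
6) 1505.792ms=26/7b +57.915ms=1/7b
7) 1563.707ms=27/7b +57.915ms=1/7b
Σ=4b of 4 (148bpm 4/4) — PASS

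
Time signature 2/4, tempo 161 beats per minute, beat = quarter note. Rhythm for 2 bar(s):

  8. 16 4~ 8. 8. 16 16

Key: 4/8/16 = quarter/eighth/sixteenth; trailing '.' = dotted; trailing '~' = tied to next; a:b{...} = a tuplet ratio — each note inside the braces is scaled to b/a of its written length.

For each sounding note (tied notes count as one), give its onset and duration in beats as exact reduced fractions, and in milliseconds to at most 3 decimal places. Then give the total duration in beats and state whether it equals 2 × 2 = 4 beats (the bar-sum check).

1) 0.0ms=0b +279.503ms=3/4b
2) 279.503ms=3/4b +93.168ms=1/4b
3) 372.671ms=1b +652.174ms=7/4b
4) 1024.845ms=11/4b +279.503ms=3/4b
5) 1304.348ms=7/2b +93.168ms=1/4b
6) 1397.516ms=15/4b +93.168ms=1/4b
Σ=4b of 4 (161bpm 2/4) — PASS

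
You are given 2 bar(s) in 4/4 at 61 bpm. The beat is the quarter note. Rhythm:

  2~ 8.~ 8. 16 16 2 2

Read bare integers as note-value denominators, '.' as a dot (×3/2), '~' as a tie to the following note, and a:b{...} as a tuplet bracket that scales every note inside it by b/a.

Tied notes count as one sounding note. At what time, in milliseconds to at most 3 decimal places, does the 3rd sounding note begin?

note 3 onset = 15/4b = 3688.525ms

1. 0.0ms @ 0 + 3442.623ms (7/2)
2. 3442.623ms @ 7/2 + 245.902ms (1/4)
3. 3688.525ms @ 15/4 + 245.902ms (1/4)
4. 3934.426ms @ 4 + 1967.213ms (2)
5. 5901.639ms @ 6 + 1967.213ms (2)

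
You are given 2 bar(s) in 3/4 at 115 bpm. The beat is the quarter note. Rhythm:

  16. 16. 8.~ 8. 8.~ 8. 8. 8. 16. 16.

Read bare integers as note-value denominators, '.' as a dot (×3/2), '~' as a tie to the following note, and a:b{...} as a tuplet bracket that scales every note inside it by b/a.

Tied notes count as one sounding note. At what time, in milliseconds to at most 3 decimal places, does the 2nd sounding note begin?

1. 0.0ms @ 0 + 195.652ms (3/8)
2. 195.652ms @ 3/8 + 195.652ms (3/8)
3. 391.304ms @ 3/4 + 782.609ms (3/2)
4. 1173.913ms @ 9/4 + 782.609ms (3/2)
5. 1956.522ms @ 15/4 + 391.304ms (3/4)
6. 2347.826ms @ 9/2 + 391.304ms (3/4)
7. 2739.13ms @ 21/4 + 195.652ms (3/8)
8. 2934.783ms @ 45/8 + 195.652ms (3/8)

note 2 onset = 3/8b = 195.652ms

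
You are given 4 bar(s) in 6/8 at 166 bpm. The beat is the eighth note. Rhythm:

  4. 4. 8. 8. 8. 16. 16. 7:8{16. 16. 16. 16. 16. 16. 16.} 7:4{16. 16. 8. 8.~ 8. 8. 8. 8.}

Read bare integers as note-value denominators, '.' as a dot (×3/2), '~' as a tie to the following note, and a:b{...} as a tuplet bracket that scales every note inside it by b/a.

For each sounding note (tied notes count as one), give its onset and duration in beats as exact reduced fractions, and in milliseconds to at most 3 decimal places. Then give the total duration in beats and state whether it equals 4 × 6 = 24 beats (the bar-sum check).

1) 0.0ms=0b +1084.337ms=3b
2) 1084.337ms=3b +1084.337ms=3b
3) 2168.675ms=6b +542.169ms=3/2b
4) 2710.843ms=15/2b +542.169ms=3/2b
5) 3253.012ms=9b +542.169ms=3/2b
6) 3795.181ms=21/2b +271.084ms=3/4b
7) 4066.265ms=45/4b +271.084ms=3/4b
8) 4337.349ms=12b +309.811ms=6/7b
9) 4647.16ms=90/7b +309.811ms=6/7b
10) 4956.971ms=96/7b +309.811ms=6/7b
11) 5266.781ms=102/7b +309.811ms=6/7b
12) 5576.592ms=108/7b +309.811ms=6/7b
13) 5886.403ms=114/7b +309.811ms=6/7b
14) 6196.213ms=120/7b +309.811ms=6/7b
15) 6506.024ms=18b +154.905ms=3/7b
16) 6660.929ms=129/7b +154.905ms=3/7b
17) 6815.835ms=132/7b +309.811ms=6/7b
18) 7125.645ms=138/7b +619.621ms=12/7b
19) 7745.267ms=150/7b +309.811ms=6/7b
20) 8055.077ms=156/7b +309.811ms=6/7b
21) 8364.888ms=162/7b +309.811ms=6/7b
Σ=24b of 24 (166bpm 6/8) — PASS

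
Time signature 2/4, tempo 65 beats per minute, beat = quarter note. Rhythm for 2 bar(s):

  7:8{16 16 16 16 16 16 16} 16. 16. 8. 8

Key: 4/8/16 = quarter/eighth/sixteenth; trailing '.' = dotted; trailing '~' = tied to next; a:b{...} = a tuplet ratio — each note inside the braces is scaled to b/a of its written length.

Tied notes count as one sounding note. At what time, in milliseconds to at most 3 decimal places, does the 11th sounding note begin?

note 11 onset = 7/2b = 3230.769ms

1. 0.0ms @ 0 + 263.736ms (2/7)
2. 263.736ms @ 2/7 + 263.736ms (2/7)
3. 527.473ms @ 4/7 + 263.736ms (2/7)
4. 791.209ms @ 6/7 + 263.736ms (2/7)
5. 1054.945ms @ 8/7 + 263.736ms (2/7)
6. 1318.681ms @ 10/7 + 263.736ms (2/7)
7. 1582.418ms @ 12/7 + 263.736ms (2/7)
8. 1846.154ms @ 2 + 346.154ms (3/8)
9. 2192.308ms @ 19/8 + 346.154ms (3/8)
10. 2538.462ms @ 11/4 + 692.308ms (3/4)
11. 3230.769ms @ 7/2 + 461.538ms (1/2)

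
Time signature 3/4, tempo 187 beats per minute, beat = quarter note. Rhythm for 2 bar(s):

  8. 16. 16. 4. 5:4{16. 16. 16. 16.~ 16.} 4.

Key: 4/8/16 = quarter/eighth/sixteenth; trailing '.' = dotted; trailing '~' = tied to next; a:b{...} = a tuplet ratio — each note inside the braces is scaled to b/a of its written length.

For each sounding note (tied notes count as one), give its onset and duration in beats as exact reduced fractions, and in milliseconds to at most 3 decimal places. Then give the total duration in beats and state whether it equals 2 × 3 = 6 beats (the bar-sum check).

1) 0.0ms=0b +240.642ms=3/4b
2) 240.642ms=3/4b +120.321ms=3/8b
3) 360.963ms=9/8b +120.321ms=3/8b
4) 481.283ms=3/2b +481.283ms=3/2b
5) 962.567ms=3b +96.257ms=3/10b
6) 1058.824ms=33/10b +96.257ms=3/10b
7) 1155.08ms=18/5b +96.257ms=3/10b
8) 1251.337ms=39/10b +192.513ms=3/5b
9) 1443.85ms=9/2b +481.283ms=3/2b
Σ=6b of 6 (187bpm 3/4) — PASS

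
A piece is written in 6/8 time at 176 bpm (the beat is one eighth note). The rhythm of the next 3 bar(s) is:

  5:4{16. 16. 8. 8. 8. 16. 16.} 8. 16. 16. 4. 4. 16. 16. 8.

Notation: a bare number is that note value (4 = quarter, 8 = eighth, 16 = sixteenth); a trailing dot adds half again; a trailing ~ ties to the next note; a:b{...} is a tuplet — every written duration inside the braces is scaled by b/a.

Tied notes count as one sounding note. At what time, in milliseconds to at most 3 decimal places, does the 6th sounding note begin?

note 6 onset = 24/5b = 1636.364ms

1. 0.0ms @ 0 + 204.545ms (3/5)
2. 204.545ms @ 3/5 + 204.545ms (3/5)
3. 409.091ms @ 6/5 + 409.091ms (6/5)
4. 818.182ms @ 12/5 + 409.091ms (6/5)
5. 1227.273ms @ 18/5 + 409.091ms (6/5)
6. 1636.364ms @ 24/5 + 204.545ms (3/5)
7. 1840.909ms @ 27/5 + 204.545ms (3/5)
8. 2045.455ms @ 6 + 511.364ms (3/2)
9. 2556.818ms @ 15/2 + 255.682ms (3/4)
10. 2812.5ms @ 33/4 + 255.682ms (3/4)
11. 3068.182ms @ 9 + 1022.727ms (3)
12. 4090.909ms @ 12 + 1022.727ms (3)
13. 5113.636ms @ 15 + 255.682ms (3/4)
14. 5369.318ms @ 63/4 + 255.682ms (3/4)
15. 5625.0ms @ 33/2 + 511.364ms (3/2)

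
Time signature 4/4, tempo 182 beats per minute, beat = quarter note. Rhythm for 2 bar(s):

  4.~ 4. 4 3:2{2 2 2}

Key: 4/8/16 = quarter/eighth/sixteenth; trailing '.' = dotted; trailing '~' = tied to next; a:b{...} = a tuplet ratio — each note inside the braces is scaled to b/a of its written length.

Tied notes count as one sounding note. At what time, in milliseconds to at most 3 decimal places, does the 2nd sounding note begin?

1. 0.0ms @ 0 + 989.011ms (3)
2. 989.011ms @ 3 + 329.67ms (1)
3. 1318.681ms @ 4 + 439.56ms (4/3)
4. 1758.242ms @ 16/3 + 439.56ms (4/3)
5. 2197.802ms @ 20/3 + 439.56ms (4/3)

note 2 onset = 3b = 989.011ms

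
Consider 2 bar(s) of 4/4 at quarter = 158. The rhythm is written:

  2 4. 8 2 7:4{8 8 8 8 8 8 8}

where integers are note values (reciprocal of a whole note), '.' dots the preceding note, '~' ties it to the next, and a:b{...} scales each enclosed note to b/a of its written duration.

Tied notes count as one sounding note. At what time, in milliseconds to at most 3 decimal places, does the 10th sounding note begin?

1. 0.0ms @ 0 + 759.494ms (2)
2. 759.494ms @ 2 + 569.62ms (3/2)
3. 1329.114ms @ 7/2 + 189.873ms (1/2)
4. 1518.987ms @ 4 + 759.494ms (2)
5. 2278.481ms @ 6 + 108.499ms (2/7)
6. 2386.98ms @ 44/7 + 108.499ms (2/7)
7. 2495.479ms @ 46/7 + 108.499ms (2/7)
8. 2603.978ms @ 48/7 + 108.499ms (2/7)
9. 2712.477ms @ 50/7 + 108.499ms (2/7)
10. 2820.976ms @ 52/7 + 108.499ms (2/7)
11. 2929.476ms @ 54/7 + 108.499ms (2/7)

note 10 onset = 52/7b = 2820.976ms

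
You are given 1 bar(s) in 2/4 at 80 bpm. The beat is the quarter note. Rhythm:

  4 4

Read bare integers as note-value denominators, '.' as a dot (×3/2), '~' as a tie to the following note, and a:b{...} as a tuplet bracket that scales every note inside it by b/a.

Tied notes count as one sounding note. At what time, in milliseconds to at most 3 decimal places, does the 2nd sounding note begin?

1. 0.0ms @ 0 + 750.0ms (1)
2. 750.0ms @ 1 + 750.0ms (1)

note 2 onset = 1b = 750.0ms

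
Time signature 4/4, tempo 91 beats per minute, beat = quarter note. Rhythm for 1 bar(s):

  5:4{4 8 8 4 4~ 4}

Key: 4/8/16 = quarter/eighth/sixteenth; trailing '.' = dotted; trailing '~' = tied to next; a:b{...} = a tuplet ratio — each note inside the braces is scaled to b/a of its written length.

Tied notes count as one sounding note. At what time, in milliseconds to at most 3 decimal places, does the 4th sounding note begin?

note 4 onset = 8/5b = 1054.945ms

1. 0.0ms @ 0 + 527.473ms (4/5)
2. 527.473ms @ 4/5 + 263.736ms (2/5)
3. 791.209ms @ 6/5 + 263.736ms (2/5)
4. 1054.945ms @ 8/5 + 527.473ms (4/5)
5. 1582.418ms @ 12/5 + 1054.945ms (8/5)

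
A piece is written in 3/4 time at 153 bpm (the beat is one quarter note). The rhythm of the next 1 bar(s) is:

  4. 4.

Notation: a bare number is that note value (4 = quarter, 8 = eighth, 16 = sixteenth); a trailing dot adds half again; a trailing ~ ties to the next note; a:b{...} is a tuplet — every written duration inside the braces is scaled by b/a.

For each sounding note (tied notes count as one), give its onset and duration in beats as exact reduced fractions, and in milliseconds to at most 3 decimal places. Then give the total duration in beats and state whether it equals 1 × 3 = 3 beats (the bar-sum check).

1) 0.0ms=0b +588.235ms=3/2b
2) 588.235ms=3/2b +588.235ms=3/2b
Σ=3b of 3 (153bpm 3/4) — PASS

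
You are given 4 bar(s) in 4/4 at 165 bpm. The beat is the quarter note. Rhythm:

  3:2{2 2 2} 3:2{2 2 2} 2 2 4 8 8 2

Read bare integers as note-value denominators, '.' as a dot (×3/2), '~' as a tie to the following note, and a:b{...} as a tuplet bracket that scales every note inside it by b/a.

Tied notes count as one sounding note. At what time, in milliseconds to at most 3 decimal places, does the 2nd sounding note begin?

note 2 onset = 4/3b = 484.848ms

1. 0.0ms @ 0 + 484.848ms (4/3)
2. 484.848ms @ 4/3 + 484.848ms (4/3)
3. 969.697ms @ 8/3 + 484.848ms (4/3)
4. 1454.545ms @ 4 + 484.848ms (4/3)
5. 1939.394ms @ 16/3 + 484.848ms (4/3)
6. 2424.242ms @ 20/3 + 484.848ms (4/3)
7. 2909.091ms @ 8 + 727.273ms (2)
8. 3636.364ms @ 10 + 727.273ms (2)
9. 4363.636ms @ 12 + 363.636ms (1)
10. 4727.273ms @ 13 + 181.818ms (1/2)
11. 4909.091ms @ 27/2 + 181.818ms (1/2)
12. 5090.909ms @ 14 + 727.273ms (2)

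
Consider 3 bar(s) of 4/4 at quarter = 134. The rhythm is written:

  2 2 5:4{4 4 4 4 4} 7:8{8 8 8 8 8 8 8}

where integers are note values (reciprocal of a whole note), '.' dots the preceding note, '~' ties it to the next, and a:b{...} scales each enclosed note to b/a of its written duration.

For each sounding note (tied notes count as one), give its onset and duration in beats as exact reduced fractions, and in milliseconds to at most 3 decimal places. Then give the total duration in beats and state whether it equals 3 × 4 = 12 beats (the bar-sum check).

1) 0.0ms=0b +895.522ms=2b
2) 895.522ms=2b +895.522ms=2b
3) 1791.045ms=4b +358.209ms=4/5b
4) 2149.254ms=24/5b +358.209ms=4/5b
5) 2507.463ms=28/5b +358.209ms=4/5b
6) 2865.672ms=32/5b +358.209ms=4/5b
7) 3223.881ms=36/5b +358.209ms=4/5b
8) 3582.09ms=8b +255.864ms=4/7b
9) 3837.953ms=60/7b +255.864ms=4/7b
10) 4093.817ms=64/7b +255.864ms=4/7b
11) 4349.68ms=68/7b +255.864ms=4/7b
12) 4605.544ms=72/7b +255.864ms=4/7b
13) 4861.407ms=76/7b +255.864ms=4/7b
14) 5117.271ms=80/7b +255.864ms=4/7b
Σ=12b of 12 (134bpm 4/4) — PASS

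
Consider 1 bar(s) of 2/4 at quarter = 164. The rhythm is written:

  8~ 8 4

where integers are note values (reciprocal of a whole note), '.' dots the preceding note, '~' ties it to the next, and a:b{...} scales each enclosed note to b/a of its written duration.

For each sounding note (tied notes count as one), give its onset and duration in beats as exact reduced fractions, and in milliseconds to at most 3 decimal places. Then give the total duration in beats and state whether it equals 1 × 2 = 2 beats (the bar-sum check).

1) 0.0ms=0b +365.854ms=1b
2) 365.854ms=1b +365.854ms=1b
Σ=2b of 2 (164bpm 2/4) — PASS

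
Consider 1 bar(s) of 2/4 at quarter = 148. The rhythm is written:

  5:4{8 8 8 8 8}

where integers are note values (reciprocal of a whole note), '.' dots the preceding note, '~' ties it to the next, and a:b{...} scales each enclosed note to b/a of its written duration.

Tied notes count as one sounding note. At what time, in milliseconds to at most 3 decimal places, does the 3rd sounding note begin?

note 3 onset = 4/5b = 324.324ms

1. 0.0ms @ 0 + 162.162ms (2/5)
2. 162.162ms @ 2/5 + 162.162ms (2/5)
3. 324.324ms @ 4/5 + 162.162ms (2/5)
4. 486.486ms @ 6/5 + 162.162ms (2/5)
5. 648.649ms @ 8/5 + 162.162ms (2/5)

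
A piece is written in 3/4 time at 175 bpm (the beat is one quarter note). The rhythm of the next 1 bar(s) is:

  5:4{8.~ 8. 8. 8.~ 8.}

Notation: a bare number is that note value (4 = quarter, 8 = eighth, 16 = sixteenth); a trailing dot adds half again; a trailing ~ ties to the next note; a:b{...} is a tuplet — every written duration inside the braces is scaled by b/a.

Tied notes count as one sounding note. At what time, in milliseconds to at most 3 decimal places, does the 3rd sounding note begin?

note 3 onset = 9/5b = 617.143ms

1. 0.0ms @ 0 + 411.429ms (6/5)
2. 411.429ms @ 6/5 + 205.714ms (3/5)
3. 617.143ms @ 9/5 + 411.429ms (6/5)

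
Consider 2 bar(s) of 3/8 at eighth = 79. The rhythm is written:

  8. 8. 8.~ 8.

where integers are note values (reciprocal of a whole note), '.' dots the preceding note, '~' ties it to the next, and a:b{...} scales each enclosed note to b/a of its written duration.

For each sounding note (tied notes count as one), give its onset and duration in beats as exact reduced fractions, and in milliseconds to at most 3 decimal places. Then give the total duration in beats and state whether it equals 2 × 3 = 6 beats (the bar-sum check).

1) 0.0ms=0b +1139.241ms=3/2b
2) 1139.241ms=3/2b +1139.241ms=3/2b
3) 2278.481ms=3b +2278.481ms=3b
Σ=6b of 6 (79bpm 3/8) — PASS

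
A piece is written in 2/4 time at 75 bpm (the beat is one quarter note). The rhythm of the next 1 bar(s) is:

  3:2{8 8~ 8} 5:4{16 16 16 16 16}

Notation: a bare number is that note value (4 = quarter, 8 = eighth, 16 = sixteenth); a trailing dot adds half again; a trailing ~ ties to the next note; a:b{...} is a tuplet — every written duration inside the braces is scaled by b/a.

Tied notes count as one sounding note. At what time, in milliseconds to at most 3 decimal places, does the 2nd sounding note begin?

note 2 onset = 1/3b = 266.667ms

1. 0.0ms @ 0 + 266.667ms (1/3)
2. 266.667ms @ 1/3 + 533.333ms (2/3)
3. 800.0ms @ 1 + 160.0ms (1/5)
4. 960.0ms @ 6/5 + 160.0ms (1/5)
5. 1120.0ms @ 7/5 + 160.0ms (1/5)
6. 1280.0ms @ 8/5 + 160.0ms (1/5)
7. 1440.0ms @ 9/5 + 160.0ms (1/5)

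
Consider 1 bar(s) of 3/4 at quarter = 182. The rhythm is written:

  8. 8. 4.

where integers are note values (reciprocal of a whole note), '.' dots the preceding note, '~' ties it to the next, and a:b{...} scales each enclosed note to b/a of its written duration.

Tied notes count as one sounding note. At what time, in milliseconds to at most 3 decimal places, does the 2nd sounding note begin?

1. 0.0ms @ 0 + 247.253ms (3/4)
2. 247.253ms @ 3/4 + 247.253ms (3/4)
3. 494.505ms @ 3/2 + 494.505ms (3/2)

note 2 onset = 3/4b = 247.253ms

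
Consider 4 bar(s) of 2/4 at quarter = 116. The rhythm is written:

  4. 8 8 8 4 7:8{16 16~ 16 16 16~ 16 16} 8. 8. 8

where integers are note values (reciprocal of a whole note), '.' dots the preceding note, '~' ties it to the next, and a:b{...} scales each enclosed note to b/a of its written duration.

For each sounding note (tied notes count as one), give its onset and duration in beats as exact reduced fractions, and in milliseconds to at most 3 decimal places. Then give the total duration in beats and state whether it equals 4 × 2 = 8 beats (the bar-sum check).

1) 0.0ms=0b +775.862ms=3/2b
2) 775.862ms=3/2b +258.621ms=1/2b
3) 1034.483ms=2b +258.621ms=1/2b
4) 1293.103ms=5/2b +258.621ms=1/2b
5) 1551.724ms=3b +517.241ms=1b
6) 2068.966ms=4b +147.783ms=2/7b
7) 2216.749ms=30/7b +295.567ms=4/7b
8) 2512.315ms=34/7b +147.783ms=2/7b
9) 2660.099ms=36/7b +295.567ms=4/7b
10) 2955.665ms=40/7b +147.783ms=2/7b
11) 3103.448ms=6b +387.931ms=3/4b
12) 3491.379ms=27/4b +387.931ms=3/4b
13) 3879.31ms=15/2b +258.621ms=1/2b
Σ=8b of 8 (116bpm 2/4) — PASS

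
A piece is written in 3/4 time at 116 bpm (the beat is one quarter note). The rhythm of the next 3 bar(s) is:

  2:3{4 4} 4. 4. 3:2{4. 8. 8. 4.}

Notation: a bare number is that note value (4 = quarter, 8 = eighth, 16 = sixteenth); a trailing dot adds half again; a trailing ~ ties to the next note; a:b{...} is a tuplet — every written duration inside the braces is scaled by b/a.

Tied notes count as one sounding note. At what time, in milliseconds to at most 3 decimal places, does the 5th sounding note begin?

note 5 onset = 6b = 3103.448ms

1. 0.0ms @ 0 + 775.862ms (3/2)
2. 775.862ms @ 3/2 + 775.862ms (3/2)
3. 1551.724ms @ 3 + 775.862ms (3/2)
4. 2327.586ms @ 9/2 + 775.862ms (3/2)
5. 3103.448ms @ 6 + 517.241ms (1)
6. 3620.69ms @ 7 + 258.621ms (1/2)
7. 3879.31ms @ 15/2 + 258.621ms (1/2)
8. 4137.931ms @ 8 + 517.241ms (1)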